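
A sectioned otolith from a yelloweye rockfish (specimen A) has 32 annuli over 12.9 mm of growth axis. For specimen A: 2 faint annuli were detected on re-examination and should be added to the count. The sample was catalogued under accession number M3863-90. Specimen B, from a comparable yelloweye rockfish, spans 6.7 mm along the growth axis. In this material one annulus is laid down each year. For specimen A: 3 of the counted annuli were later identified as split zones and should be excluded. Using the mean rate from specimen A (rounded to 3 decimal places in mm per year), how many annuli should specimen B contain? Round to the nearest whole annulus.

Specimen A: correcting the raw count gives 32 − 3 + 2 = 31 true annuli.
A: Mean rate = 12.9 mm / 31 years ≈ 0.416 mm/year.
B spans 6.7 / 0.416 = 16.11 years ≈ 16 annuli.

16 annuli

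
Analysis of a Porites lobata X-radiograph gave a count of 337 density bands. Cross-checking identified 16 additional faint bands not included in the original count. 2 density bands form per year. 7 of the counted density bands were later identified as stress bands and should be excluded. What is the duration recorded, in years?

Correcting the raw count gives 337 − 7 + 16 = 346 true density bands.
With 2 density bands per year, 346 / 2 = 173 years.

173 yr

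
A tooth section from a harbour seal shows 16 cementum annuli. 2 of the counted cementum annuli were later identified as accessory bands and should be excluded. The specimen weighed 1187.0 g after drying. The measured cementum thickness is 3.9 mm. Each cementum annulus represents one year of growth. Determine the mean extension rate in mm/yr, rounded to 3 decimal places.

Adjusted count: 16 − 2 = 14 cementum annuli.
3.9 mm over 14 years gives 3.9 / 14 ≈ 0.279 mm/yr.

0.279 mm/yr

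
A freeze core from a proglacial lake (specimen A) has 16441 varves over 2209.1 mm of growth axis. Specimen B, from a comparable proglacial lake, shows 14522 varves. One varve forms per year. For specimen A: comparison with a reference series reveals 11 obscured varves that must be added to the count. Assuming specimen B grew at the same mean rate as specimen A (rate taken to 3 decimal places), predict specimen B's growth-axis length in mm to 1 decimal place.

Specimen A: after corrections the count is 16441 + 11 = 16452 varves.
A: Extension rate ≈ 2209.1 / 16452 = 0.134 mm per year.
For B, 0.134 mm/year × 14522 years = 1945.9 mm.

1945.9 mm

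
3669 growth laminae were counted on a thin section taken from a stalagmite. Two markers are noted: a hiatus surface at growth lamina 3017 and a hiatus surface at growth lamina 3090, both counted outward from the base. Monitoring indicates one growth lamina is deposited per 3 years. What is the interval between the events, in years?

Separation: 3090 − 3017 = 73 growth laminae.
73 growth laminae at 3 years each span 73 × 3 = 219 years.

219 years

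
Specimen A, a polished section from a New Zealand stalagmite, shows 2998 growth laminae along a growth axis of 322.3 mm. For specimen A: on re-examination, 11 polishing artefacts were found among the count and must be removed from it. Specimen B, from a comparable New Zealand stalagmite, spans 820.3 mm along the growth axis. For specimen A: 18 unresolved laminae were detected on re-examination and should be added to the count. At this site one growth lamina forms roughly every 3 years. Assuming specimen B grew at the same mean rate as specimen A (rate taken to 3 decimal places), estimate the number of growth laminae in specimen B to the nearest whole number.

7595 growth laminae

Specimen A: true growth lamina count = 2998 − 11 + 18 = 3005.
Specimen A: at 3 years per growth lamina, 3005 × 3 = 9015 years.
A: 322.3 mm over 9015 years gives 322.3 / 9015 ≈ 0.036 mm/year.
For B, 820.3 / 0.036 = 22786.11 years; at 3 years per growth lamina that is 22786.11 / 3 ≈ 7595 growth laminae.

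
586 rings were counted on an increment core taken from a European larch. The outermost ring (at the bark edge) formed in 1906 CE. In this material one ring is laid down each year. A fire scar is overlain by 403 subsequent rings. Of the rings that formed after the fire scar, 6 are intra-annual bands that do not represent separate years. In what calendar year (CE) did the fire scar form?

1509 CE

There are 403 rings younger than the fire scar.
403 − 6 false = 397 true rings after the fire scar.
Counting back 397 years from 1906 CE places the fire scar in 1906 − 397 = 1509 CE.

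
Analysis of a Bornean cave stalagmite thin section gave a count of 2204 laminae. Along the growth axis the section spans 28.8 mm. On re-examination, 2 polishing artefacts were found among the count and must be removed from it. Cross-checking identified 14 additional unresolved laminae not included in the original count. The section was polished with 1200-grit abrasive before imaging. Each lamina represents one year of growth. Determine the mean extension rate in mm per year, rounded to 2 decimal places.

0.01 mm per year

Adjusted count: 2204 − 2 + 14 = 2216 laminae.
Extension rate ≈ 28.8 / 2216 = 0.01 mm per year.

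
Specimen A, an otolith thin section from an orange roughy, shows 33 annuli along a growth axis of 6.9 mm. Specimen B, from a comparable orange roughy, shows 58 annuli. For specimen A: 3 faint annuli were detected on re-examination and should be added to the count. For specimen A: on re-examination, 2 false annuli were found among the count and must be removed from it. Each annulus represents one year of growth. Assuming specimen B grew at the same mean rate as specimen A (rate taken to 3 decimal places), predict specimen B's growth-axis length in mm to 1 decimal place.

Specimen A: adjusted count: 33 − 2 + 3 = 34 annuli.
A: Mean rate = 6.9 mm / 34 years ≈ 0.203 mm/yr.
Length of B = 0.203 × 58 = 11.8 mm.

11.8 mm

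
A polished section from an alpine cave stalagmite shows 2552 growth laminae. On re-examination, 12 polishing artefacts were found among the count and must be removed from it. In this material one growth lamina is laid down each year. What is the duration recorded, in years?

After corrections the count is 2552 − 12 = 2540 growth laminae.
At one growth lamina per year, that is 2540 years.

2540 years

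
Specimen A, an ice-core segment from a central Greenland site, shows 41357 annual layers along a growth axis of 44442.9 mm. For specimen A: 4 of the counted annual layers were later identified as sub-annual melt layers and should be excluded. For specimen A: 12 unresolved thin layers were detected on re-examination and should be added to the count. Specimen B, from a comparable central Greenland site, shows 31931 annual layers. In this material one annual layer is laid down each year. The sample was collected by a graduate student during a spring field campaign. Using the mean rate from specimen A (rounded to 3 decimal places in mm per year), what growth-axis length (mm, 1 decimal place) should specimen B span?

34293.9 mm

Specimen A: after corrections the count is 41357 − 4 + 12 = 41365 annual layers.
A: 44442.9 mm over 41365 years gives 44442.9 / 41365 ≈ 1.074 mm/year.
For B, 1.074 mm/year × 31931 years = 34293.9 mm.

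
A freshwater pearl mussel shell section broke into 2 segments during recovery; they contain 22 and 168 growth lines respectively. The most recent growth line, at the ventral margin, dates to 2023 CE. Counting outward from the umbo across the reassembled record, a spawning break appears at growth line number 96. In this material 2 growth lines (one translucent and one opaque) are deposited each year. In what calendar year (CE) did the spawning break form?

Total growth lines = 22 + 168 = 190.
190 − 96 = 94 growth lines lie beyond the spawning break toward the ventral margin.
94 growth lines at 2 per year is 94 / 2 = 47 years.
2023 − 47 = 1976 CE.

1976 CE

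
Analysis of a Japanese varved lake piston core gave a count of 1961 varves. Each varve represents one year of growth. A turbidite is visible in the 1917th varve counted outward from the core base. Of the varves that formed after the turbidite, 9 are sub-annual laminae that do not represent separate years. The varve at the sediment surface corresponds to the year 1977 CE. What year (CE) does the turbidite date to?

Between varve 1917 and the sediment surface there are 1961 − 1917 = 44 varves.
Removing the 9 false varves leaves 44 − 9 = 35 true varves beyond the turbidite.
The varve at the sediment surface is 1977 CE, so the turbidite dates to 1977 − 35 = 1942 CE.

1942 CE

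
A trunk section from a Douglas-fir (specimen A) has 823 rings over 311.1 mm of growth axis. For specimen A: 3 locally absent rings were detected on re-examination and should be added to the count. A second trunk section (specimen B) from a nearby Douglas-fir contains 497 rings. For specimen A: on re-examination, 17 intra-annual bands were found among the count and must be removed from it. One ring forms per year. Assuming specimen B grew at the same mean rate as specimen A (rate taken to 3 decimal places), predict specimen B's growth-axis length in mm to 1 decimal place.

191.3 mm

Specimen A: correcting the raw count gives 823 − 17 + 3 = 809 true rings.
A: Extension rate ≈ 311.1 / 809 = 0.385 mm/year.
For B, 0.385 mm/year × 497 years = 191.3 mm.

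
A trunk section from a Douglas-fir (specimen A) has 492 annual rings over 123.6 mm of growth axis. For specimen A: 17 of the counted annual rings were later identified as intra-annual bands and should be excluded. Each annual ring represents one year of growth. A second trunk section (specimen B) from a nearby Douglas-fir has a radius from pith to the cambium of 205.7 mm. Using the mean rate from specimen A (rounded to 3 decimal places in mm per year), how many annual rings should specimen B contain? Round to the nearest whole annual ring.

Specimen A: true annual ring count = 492 − 17 = 475.
A: Mean rate = 123.6 mm / 475 years ≈ 0.260 mm/year.
B spans 205.7 / 0.260 = 791.15 years ≈ 791 annual rings.

791 annual rings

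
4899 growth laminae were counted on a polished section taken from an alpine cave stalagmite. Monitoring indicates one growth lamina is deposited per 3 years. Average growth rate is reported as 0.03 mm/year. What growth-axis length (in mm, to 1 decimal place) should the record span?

440.9 mm

Multiplying by 3 years per growth lamina: 4899 × 3 = 14697 years.
Length ≈ 0.03 × 14697 = 440.9 mm.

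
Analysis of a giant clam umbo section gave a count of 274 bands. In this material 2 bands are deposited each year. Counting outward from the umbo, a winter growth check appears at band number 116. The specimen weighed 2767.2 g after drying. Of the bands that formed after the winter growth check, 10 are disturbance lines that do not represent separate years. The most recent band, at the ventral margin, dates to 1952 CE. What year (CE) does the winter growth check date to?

The winter growth check sits at band 116 from the umbo, so 274 − 116 = 158 bands formed after it.
158 − 10 false = 148 true bands after the winter growth check.
With 2 bands per year, 148 / 2 = 74 years.
The band at the ventral margin is 1952 CE, so the winter growth check dates to 1952 − 74 = 1878 CE.

1878 CE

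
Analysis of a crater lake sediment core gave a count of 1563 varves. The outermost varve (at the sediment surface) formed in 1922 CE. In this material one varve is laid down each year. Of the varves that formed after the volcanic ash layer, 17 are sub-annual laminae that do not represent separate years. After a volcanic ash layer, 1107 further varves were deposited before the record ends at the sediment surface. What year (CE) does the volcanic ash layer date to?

832 CE

There are 1107 varves younger than the volcanic ash layer.
Removing the 17 false varves leaves 1107 − 17 = 1090 true varves beyond the volcanic ash layer.
1922 − 1090 = 832 CE.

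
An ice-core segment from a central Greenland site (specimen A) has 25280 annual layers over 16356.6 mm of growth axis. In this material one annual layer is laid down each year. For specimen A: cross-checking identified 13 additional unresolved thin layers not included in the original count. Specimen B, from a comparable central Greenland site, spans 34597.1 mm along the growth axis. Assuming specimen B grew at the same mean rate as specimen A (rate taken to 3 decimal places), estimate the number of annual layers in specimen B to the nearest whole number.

53473 annual layers

Specimen A: after corrections the count is 25280 + 13 = 25293 annual layers.
A: 16356.6 mm over 25293 years gives 16356.6 / 25293 ≈ 0.647 mm per year.
B spans 34597.1 / 0.647 = 53473.11 years ≈ 53473 annual layers.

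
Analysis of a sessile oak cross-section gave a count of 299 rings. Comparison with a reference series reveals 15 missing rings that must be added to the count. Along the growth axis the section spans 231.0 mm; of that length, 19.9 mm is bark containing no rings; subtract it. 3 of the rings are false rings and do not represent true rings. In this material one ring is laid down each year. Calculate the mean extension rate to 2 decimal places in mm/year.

0.68 mm/year

True ring count = 299 − 3 + 15 = 311.
Net length = 231.0 − 19.9 = 211.1 mm.
Mean rate = 211.1 mm / 311 years ≈ 0.68 mm/year.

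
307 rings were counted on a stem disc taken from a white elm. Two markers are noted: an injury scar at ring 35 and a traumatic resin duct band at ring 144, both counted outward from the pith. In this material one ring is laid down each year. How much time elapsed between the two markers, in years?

109 years

Separation: 144 − 35 = 109 rings.
One ring per year makes the interval 109 years.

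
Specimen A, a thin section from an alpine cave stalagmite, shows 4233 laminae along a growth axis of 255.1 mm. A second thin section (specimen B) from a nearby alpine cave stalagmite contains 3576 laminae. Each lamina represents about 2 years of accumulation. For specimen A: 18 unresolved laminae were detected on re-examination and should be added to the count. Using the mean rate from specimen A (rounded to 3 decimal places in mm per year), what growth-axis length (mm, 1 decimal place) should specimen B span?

214.6 mm

Specimen A: true lamina count = 4233 + 18 = 4251.
Specimen A: at 2 years per lamina, 4251 × 2 = 8502 years.
A: Mean rate = 255.1 mm / 8502 years ≈ 0.030 mm/yr.
Specimen B: 3576 laminae at 2 years each span 3576 × 2 = 7152 years. B's length ≈ 0.030 × 7152 = 214.6 mm.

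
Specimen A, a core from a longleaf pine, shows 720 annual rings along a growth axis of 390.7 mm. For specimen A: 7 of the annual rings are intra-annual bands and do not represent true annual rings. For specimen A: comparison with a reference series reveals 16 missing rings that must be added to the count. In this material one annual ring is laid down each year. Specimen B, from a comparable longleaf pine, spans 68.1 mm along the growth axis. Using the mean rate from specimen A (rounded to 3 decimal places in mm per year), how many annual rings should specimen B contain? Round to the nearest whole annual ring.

127 annual rings

Specimen A: after corrections the count is 720 − 7 + 16 = 729 annual rings.
A: Extension rate ≈ 390.7 / 729 = 0.536 mm per year.
B spans 68.1 / 0.536 = 127.05 years ≈ 127 annual rings.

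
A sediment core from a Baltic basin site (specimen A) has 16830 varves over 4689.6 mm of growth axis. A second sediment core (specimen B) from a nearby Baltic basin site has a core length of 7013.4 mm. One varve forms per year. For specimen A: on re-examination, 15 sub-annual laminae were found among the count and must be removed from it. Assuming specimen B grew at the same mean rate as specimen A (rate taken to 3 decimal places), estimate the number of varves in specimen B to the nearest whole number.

Specimen A: true varve count = 16830 − 15 = 16815.
A: Extension rate ≈ 4689.6 / 16815 = 0.279 mm per year.
Specimen B: 7013.4 mm / 0.279 mm per year = 25137.63 years ≈ 25138 varves.

25138 varves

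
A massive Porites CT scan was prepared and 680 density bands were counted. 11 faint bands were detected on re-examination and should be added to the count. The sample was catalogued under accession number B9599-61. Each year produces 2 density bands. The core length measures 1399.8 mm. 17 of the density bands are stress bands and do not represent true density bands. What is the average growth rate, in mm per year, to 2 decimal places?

True density band count = 680 − 17 + 11 = 674.
Dividing by 2 density bands per year: 674 / 2 = 337 years.
Mean rate = 1399.8 mm / 337 years ≈ 4.15 mm per year.

4.15 mm per year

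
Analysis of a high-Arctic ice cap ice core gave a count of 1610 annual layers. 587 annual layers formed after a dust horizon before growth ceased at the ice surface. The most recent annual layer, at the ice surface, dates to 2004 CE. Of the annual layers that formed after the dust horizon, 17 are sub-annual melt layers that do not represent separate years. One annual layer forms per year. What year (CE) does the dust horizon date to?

1434 CE

587 annual layers formed after the dust horizon.
587 − 17 false = 570 true annual layers after the dust horizon.
The annual layer at the ice surface is 2004 CE, so the dust horizon dates to 2004 − 570 = 1434 CE.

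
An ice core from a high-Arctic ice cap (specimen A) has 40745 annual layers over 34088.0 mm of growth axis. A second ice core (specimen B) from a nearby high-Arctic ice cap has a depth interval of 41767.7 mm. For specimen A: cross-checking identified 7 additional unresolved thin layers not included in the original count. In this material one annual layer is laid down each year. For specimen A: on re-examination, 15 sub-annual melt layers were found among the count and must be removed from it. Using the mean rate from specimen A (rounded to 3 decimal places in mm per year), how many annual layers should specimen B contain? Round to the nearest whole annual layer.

49902 annual layers

Specimen A: after corrections the count is 40745 − 15 + 7 = 40737 annual layers.
A: 34088.0 mm over 40737 years gives 34088.0 / 40737 ≈ 0.837 mm per year.
Specimen B: 41767.7 mm / 0.837 mm per year = 49901.67 years ≈ 49902 annual layers.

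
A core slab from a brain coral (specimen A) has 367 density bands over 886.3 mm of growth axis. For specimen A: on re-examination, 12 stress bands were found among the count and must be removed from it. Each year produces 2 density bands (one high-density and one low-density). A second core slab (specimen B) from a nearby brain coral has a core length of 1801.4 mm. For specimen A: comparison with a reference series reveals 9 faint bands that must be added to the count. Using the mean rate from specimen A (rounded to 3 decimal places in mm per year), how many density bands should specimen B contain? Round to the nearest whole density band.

Specimen A: true density band count = 367 − 12 + 9 = 364.
Specimen A: with 2 density bands per year, 364 / 2 = 182 years.
A: Extension rate ≈ 886.3 / 182 = 4.870 mm/yr.
B spans 1801.4 / 4.870 = 369.90 years; at 2 density bands per year that is 369.90 × 2 ≈ 740 density bands.

740 density bands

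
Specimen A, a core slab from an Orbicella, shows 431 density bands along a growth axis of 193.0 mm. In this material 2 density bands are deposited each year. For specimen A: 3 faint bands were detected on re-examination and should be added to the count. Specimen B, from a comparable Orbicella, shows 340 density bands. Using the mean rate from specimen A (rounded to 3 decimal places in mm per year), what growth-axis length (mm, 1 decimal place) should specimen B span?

Specimen A: adjusted count: 431 + 3 = 434 density bands.
Specimen A: with 2 density bands per year, 434 / 2 = 217 years.
A: Extension rate ≈ 193.0 / 217 = 0.889 mm/yr.
Specimen B: dividing by 2 density bands per year: 340 / 2 = 170 years. For B, 0.889 mm/year × 170 years = 151.1 mm.

151.1 mm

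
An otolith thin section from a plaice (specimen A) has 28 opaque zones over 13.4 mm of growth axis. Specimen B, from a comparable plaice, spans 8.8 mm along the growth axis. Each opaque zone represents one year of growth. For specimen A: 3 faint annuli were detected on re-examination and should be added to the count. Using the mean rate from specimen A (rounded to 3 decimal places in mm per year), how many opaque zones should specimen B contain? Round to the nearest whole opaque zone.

20 opaque zones

Specimen A: adjusted count: 28 + 3 = 31 opaque zones.
A: Mean rate = 13.4 mm / 31 years ≈ 0.432 mm/year.
For B, 8.8 / 0.432 = 20.37 years ≈ 20 opaque zones.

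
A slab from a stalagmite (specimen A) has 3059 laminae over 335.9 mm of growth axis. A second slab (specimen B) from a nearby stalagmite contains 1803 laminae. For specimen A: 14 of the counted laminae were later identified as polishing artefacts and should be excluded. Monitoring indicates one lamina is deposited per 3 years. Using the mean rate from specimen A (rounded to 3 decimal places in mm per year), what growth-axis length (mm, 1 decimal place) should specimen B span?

Specimen A: correcting the raw count gives 3059 − 14 = 3045 true laminae.
Specimen A: 3045 laminae at 3 years each span 3045 × 3 = 9135 years.
A: Extension rate ≈ 335.9 / 9135 = 0.037 mm/year.
Specimen B: 1803 laminae at 3 years each span 1803 × 3 = 5409 years. B's length ≈ 0.037 × 5409 = 200.1 mm.

200.1 mm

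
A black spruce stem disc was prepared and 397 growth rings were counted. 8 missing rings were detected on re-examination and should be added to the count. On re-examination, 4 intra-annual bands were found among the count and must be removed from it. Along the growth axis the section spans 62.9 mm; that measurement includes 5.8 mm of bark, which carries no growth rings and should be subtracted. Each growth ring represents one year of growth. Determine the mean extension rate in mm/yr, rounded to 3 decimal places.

True growth ring count = 397 − 4 + 8 = 401.
Removing the 5.8 mm offcut leaves 62.9 − 5.8 = 57.1 mm.
57.1 mm over 401 years gives 57.1 / 401 ≈ 0.142 mm/yr.

0.142 mm/yr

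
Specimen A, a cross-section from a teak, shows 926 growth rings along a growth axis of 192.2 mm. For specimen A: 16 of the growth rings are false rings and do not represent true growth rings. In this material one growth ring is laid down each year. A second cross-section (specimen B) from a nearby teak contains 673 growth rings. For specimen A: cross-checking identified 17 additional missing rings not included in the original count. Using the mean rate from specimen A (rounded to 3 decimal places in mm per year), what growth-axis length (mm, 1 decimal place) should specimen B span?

139.3 mm

Specimen A: adjusted count: 926 − 16 + 17 = 927 growth rings.
A: Mean rate = 192.2 mm / 927 years ≈ 0.207 mm/yr.
Length of B = 0.207 × 673 = 139.3 mm.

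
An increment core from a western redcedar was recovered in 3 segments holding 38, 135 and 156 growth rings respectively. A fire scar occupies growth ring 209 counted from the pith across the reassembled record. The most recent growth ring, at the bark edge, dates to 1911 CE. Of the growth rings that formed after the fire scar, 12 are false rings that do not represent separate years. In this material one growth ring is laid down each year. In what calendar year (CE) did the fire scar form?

Total growth rings = 38 + 135 + 156 = 329.
Between growth ring 209 and the bark edge there are 329 − 209 = 120 growth rings.
Excluding 12 false growth rings: 120 − 12 = 108.
Counting back 108 years from 1911 CE places the fire scar in 1911 − 108 = 1803 CE.

1803 CE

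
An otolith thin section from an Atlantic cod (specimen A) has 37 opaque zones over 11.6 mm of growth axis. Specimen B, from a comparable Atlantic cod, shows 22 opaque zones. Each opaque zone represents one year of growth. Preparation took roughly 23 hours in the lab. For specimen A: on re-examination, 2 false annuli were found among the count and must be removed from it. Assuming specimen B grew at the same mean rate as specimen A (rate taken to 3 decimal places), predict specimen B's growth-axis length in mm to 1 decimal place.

7.3 mm

Specimen A: after corrections the count is 37 − 2 = 35 opaque zones.
A: 11.6 mm over 35 years gives 11.6 / 35 ≈ 0.331 mm/year.
B's length ≈ 0.331 × 22 = 7.3 mm.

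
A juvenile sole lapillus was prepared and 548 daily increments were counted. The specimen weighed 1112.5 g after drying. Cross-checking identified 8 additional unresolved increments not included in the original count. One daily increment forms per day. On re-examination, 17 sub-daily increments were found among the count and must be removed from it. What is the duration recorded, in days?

Adjusted count: 548 − 17 + 8 = 539 daily increments.
With a one-to-one daily increment periodicity this is 539 days.

539 d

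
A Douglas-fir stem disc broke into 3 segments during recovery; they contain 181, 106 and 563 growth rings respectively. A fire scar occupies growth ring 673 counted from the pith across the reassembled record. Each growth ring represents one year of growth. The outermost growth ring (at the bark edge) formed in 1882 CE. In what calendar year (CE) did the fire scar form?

1705 CE

Total growth rings = 181 + 106 + 563 = 850.
Between growth ring 673 and the bark edge there are 850 − 673 = 177 growth rings.
The growth ring at the bark edge is 1882 CE, so the fire scar dates to 1882 − 177 = 1705 CE.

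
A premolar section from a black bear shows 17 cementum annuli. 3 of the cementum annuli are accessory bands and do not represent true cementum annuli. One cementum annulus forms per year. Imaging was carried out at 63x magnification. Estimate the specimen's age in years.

14 years

Adjusted count: 17 − 3 = 14 cementum annuli.
One cementum annulus per year makes the duration 14 years.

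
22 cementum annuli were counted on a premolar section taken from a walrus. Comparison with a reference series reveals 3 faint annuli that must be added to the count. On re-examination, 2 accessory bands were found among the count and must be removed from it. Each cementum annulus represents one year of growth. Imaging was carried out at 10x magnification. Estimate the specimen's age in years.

True cementum annulus count = 22 − 2 + 3 = 23.
At one cementum annulus per year, that is 23 years.

23 years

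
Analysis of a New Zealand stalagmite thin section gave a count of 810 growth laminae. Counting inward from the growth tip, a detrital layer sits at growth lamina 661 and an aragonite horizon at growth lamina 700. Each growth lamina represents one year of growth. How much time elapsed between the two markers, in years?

Separation: 700 − 661 = 39 growth laminae.
That is 39 years at one growth lamina per year.

39 years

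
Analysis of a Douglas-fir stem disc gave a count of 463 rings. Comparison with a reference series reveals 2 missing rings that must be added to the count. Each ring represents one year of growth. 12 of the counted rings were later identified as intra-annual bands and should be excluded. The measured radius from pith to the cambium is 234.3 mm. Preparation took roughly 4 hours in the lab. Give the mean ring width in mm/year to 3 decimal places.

After corrections the count is 463 − 12 + 2 = 453 rings.
Mean rate = 234.3 mm / 453 years ≈ 0.517 mm/year.

0.517 mm/year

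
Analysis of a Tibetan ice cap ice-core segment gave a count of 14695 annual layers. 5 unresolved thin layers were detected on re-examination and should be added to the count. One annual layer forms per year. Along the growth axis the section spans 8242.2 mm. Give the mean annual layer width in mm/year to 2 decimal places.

0.56 mm/year

Correcting the raw count gives 14695 + 5 = 14700 true annual layers.
Mean rate = 8242.2 mm / 14700 years ≈ 0.56 mm/year.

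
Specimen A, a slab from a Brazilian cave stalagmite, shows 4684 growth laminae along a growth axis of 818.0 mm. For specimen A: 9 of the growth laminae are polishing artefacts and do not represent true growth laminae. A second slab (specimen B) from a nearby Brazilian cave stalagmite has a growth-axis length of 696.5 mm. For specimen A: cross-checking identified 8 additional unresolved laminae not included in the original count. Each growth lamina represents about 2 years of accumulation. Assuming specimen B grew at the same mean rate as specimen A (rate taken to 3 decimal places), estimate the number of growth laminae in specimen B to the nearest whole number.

4003 growth laminae

Specimen A: adjusted count: 4684 − 9 + 8 = 4683 growth laminae.
Specimen A: 4683 growth laminae at 2 years each span 4683 × 2 = 9366 years.
A: 818.0 mm over 9366 years gives 818.0 / 9366 ≈ 0.087 mm/yr.
B spans 696.5 / 0.087 = 8005.75 years; at 2 years per growth lamina that is 8005.75 / 2 ≈ 4003 growth laminae.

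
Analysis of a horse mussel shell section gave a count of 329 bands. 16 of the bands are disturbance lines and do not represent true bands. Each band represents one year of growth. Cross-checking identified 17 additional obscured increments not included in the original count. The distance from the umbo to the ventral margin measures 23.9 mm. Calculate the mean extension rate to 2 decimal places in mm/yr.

Adjusted count: 329 − 16 + 17 = 330 bands.
Extension rate ≈ 23.9 / 330 = 0.07 mm/yr.

0.07 mm/yr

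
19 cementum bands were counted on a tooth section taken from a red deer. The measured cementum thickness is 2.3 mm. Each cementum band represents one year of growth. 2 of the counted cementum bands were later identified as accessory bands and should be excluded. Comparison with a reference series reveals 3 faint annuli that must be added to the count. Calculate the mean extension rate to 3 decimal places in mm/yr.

0.115 mm/yr

Correcting the raw count gives 19 − 2 + 3 = 20 true cementum bands.
Mean rate = 2.3 mm / 20 years ≈ 0.115 mm/yr.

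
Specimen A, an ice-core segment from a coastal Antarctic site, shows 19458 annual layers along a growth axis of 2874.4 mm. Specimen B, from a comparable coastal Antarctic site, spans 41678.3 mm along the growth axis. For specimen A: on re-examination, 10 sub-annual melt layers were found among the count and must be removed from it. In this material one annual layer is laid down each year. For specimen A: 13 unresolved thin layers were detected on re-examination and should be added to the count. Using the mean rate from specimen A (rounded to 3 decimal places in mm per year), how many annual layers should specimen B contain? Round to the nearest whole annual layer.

281610 annual layers

Specimen A: correcting the raw count gives 19458 − 10 + 13 = 19461 true annual layers.
A: Mean rate = 2874.4 mm / 19461 years ≈ 0.148 mm per year.
Specimen B: 41678.3 mm / 0.148 mm per year = 281610.14 years ≈ 281610 annual layers.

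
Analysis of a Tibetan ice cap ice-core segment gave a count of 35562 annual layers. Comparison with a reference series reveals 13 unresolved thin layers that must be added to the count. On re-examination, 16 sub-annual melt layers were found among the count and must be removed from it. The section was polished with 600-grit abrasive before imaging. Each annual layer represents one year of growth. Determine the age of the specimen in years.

After corrections the count is 35562 − 16 + 13 = 35559 annual layers.
At one annual layer per year, that is 35559 years.

35559 years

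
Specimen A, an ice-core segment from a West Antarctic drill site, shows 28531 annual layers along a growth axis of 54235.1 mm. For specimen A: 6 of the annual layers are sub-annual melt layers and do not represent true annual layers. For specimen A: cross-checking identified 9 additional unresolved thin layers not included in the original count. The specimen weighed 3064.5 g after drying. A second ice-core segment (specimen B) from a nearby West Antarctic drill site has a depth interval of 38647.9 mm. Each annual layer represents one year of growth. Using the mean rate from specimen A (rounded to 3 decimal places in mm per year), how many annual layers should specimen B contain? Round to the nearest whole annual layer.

Specimen A: after corrections the count is 28531 − 6 + 9 = 28534 annual layers.
A: Mean rate = 54235.1 mm / 28534 years ≈ 1.901 mm per year.
B spans 38647.9 / 1.901 = 20330.30 years ≈ 20330 annual layers.

20330 annual layers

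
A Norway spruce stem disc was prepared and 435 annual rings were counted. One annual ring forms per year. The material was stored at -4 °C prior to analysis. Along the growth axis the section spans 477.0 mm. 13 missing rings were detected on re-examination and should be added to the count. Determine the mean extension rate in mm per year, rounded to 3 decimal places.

True annual ring count = 435 + 13 = 448.
Extension rate ≈ 477.0 / 448 = 1.065 mm per year.

1.065 mm per year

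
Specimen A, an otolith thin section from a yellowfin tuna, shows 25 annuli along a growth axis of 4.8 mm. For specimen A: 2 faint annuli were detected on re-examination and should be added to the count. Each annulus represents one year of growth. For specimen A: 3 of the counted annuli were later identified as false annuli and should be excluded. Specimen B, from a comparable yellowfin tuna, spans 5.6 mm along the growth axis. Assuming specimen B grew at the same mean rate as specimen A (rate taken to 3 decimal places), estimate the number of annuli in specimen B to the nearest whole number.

Specimen A: adjusted count: 25 − 3 + 2 = 24 annuli.
A: 4.8 mm over 24 years gives 4.8 / 24 ≈ 0.200 mm/year.
B spans 5.6 / 0.200 = 28.00 years ≈ 28 annuli.

28 annuli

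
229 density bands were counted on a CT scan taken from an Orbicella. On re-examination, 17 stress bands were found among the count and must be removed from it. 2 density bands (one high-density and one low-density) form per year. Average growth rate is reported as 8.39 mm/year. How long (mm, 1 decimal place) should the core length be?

After corrections the count is 229 − 17 = 212 density bands.
212 density bands at 2 per year is 212 / 2 = 106 years.
Length ≈ 8.39 × 106 = 889.3 mm.

889.3 mm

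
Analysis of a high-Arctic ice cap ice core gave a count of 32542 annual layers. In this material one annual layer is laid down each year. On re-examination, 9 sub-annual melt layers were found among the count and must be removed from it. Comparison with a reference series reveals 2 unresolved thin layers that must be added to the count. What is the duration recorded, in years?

32535 years

After corrections the count is 32542 − 9 + 2 = 32535 annual layers.
At one annual layer per year, that is 32535 years.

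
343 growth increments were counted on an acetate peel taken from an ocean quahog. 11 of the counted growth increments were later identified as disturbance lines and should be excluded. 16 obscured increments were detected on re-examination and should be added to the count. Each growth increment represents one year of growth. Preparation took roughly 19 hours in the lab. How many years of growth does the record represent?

348 years

Adjusted count: 343 − 11 + 16 = 348 growth increments.
At one growth increment per year, that is 348 years.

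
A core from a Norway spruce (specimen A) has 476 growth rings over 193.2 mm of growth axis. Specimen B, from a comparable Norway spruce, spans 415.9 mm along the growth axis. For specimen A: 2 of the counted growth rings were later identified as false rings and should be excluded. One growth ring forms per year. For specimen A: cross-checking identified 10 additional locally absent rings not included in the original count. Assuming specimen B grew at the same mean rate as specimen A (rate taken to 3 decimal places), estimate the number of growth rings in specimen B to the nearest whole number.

1042 growth rings

Specimen A: after corrections the count is 476 − 2 + 10 = 484 growth rings.
A: Mean rate = 193.2 mm / 484 years ≈ 0.399 mm/year.
Specimen B: 415.9 mm / 0.399 mm per year = 1042.36 years ≈ 1042 growth rings.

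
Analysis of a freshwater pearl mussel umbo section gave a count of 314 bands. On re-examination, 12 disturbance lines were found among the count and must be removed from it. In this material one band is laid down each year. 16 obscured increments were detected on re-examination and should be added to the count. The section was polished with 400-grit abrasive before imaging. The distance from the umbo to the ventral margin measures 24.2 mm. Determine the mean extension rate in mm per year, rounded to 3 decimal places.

Adjusted count: 314 − 12 + 16 = 318 bands.
Extension rate ≈ 24.2 / 318 = 0.076 mm per year.

0.076 mm per year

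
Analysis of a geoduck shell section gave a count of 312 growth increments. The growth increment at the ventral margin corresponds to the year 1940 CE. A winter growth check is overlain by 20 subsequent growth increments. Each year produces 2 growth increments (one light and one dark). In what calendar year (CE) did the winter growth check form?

20 growth increments formed after the winter growth check.
Dividing by 2 growth increments per year: 20 / 2 = 10 years.
The growth increment at the ventral margin is 1940 CE, so the winter growth check dates to 1940 − 10 = 1930 CE.

1930 CE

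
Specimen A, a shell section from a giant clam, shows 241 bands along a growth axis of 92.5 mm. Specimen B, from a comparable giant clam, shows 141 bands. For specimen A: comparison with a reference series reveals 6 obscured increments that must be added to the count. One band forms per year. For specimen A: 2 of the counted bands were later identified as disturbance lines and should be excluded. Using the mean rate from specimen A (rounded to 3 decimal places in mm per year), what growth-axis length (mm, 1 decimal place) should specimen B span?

Specimen A: correcting the raw count gives 241 − 2 + 6 = 245 true bands.
A: Extension rate ≈ 92.5 / 245 = 0.378 mm/yr.
B's length ≈ 0.378 × 141 = 53.3 mm.

53.3 mm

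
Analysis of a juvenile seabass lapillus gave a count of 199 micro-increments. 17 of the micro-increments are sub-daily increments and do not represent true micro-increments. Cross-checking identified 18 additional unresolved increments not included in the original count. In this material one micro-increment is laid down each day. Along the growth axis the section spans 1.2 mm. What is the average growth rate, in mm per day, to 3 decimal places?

0.006 mm per day

True micro-increment count = 199 − 17 + 18 = 200.
Extension rate ≈ 1.2 / 200 = 0.006 mm per day.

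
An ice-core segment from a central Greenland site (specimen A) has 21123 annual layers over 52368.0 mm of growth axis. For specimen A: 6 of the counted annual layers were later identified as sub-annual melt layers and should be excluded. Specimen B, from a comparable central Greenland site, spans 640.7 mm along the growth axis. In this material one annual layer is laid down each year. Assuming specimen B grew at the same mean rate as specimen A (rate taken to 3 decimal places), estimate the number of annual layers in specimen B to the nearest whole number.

258 annual layers

Specimen A: true annual layer count = 21123 − 6 = 21117.
A: Mean rate = 52368.0 mm / 21117 years ≈ 2.480 mm/year.
Specimen B: 640.7 mm / 2.480 mm per year = 258.35 years ≈ 258 annual layers.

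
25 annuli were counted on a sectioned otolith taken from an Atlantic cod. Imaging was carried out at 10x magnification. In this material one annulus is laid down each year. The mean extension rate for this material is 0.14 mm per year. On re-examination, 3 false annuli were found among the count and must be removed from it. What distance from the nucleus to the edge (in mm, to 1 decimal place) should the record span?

True annulus count = 25 − 3 = 22.
Length ≈ 0.14 × 22 = 3.1 mm.

3.1 mm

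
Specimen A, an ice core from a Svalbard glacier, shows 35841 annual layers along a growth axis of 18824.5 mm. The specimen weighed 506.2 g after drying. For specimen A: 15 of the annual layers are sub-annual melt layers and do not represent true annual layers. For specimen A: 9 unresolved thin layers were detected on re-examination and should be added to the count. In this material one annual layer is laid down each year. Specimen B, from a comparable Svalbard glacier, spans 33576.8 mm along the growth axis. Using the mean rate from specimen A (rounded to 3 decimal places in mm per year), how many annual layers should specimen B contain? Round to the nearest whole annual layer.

63956 annual layers

Specimen A: after corrections the count is 35841 − 15 + 9 = 35835 annual layers.
A: 18824.5 mm over 35835 years gives 18824.5 / 35835 ≈ 0.525 mm/yr.
B spans 33576.8 / 0.525 = 63955.81 years ≈ 63956 annual layers.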